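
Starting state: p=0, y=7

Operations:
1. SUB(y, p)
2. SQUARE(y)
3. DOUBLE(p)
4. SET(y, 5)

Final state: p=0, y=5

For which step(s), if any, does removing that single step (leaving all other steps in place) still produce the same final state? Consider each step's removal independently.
Step(s) 1, 2, 3

Testing removal of each single step:
Without step 1: final = p=0, y=5 (same)
Without step 2: final = p=0, y=5 (same)
Without step 3: final = p=0, y=5 (same)
Without step 4: final = p=0, y=49 (different)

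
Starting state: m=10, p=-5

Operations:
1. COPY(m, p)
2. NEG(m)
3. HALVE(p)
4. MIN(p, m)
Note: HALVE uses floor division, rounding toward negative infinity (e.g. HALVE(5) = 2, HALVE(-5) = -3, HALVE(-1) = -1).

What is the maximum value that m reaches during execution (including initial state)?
10

Values of m at each step:
Initial: m = 10 ← maximum
After step 1: m = -5
After step 2: m = 5
After step 3: m = 5
After step 4: m = 5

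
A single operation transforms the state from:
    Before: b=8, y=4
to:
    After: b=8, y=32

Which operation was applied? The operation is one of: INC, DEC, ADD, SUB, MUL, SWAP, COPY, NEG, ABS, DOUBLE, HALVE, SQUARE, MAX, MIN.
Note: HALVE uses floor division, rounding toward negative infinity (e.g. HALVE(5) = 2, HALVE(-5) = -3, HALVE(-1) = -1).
MUL(y, b)

Analyzing the change:
Before: b=8, y=4
After: b=8, y=32
Variable y changed from 4 to 32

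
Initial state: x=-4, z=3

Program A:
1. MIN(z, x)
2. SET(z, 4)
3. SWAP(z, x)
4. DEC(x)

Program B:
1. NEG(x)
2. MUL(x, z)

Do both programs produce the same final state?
No

Program A final state: x=3, z=-4
Program B final state: x=12, z=3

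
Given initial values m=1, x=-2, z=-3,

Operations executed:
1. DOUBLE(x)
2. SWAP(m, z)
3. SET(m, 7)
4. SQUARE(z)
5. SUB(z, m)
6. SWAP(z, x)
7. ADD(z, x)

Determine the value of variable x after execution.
x = -6

Tracing execution:
Step 1: DOUBLE(x) → x = -4
Step 2: SWAP(m, z) → x = -4
Step 3: SET(m, 7) → x = -4
Step 4: SQUARE(z) → x = -4
Step 5: SUB(z, m) → x = -4
Step 6: SWAP(z, x) → x = -6
Step 7: ADD(z, x) → x = -6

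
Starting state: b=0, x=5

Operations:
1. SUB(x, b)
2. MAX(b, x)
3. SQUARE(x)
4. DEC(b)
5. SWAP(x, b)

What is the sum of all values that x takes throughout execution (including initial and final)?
69

Values of x at each step:
Initial: x = 5
After step 1: x = 5
After step 2: x = 5
After step 3: x = 25
After step 4: x = 25
After step 5: x = 4
Sum = 5 + 5 + 5 + 25 + 25 + 4 = 69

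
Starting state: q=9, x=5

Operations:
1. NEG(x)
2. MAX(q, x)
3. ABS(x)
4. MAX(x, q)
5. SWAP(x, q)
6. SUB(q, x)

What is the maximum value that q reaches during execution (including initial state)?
9

Values of q at each step:
Initial: q = 9 ← maximum
After step 1: q = 9
After step 2: q = 9
After step 3: q = 9
After step 4: q = 9
After step 5: q = 9
After step 6: q = 0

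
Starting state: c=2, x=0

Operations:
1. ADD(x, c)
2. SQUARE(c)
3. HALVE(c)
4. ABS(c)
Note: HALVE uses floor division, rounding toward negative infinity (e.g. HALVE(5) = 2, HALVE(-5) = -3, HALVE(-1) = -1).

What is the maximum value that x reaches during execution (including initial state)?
2

Values of x at each step:
Initial: x = 0
After step 1: x = 2 ← maximum
After step 2: x = 2
After step 3: x = 2
After step 4: x = 2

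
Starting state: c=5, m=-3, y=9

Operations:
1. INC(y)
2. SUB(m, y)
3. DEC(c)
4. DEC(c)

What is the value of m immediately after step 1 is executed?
m = -3

Tracing m through execution:
Initial: m = -3
After step 1 (INC(y)): m = -3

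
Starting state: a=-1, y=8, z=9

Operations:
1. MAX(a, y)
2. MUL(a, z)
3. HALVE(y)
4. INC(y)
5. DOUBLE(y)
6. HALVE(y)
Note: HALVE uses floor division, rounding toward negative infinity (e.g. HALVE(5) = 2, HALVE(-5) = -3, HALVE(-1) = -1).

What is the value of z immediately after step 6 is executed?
z = 9

Tracing z through execution:
Initial: z = 9
After step 1 (MAX(a, y)): z = 9
After step 2 (MUL(a, z)): z = 9
After step 3 (HALVE(y)): z = 9
After step 4 (INC(y)): z = 9
After step 5 (DOUBLE(y)): z = 9
After step 6 (HALVE(y)): z = 9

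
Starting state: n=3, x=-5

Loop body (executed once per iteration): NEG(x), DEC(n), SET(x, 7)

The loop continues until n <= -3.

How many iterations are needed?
6

Tracing iterations:
Initial: n=3, x=-5
After iteration 1: n=2, x=7
After iteration 2: n=1, x=7
After iteration 3: n=0, x=7
After iteration 4: n=-1, x=7
After iteration 5: n=-2, x=7
After iteration 6: n=-3, x=7
n <= -3 now holds, so the loop exits after 6 iterations.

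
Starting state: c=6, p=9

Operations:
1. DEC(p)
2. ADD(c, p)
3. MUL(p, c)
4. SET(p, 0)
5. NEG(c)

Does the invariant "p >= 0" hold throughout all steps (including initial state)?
Yes

The invariant holds at every step.

State at each step:
Initial: c=6, p=9
After step 1: c=6, p=8
After step 2: c=14, p=8
After step 3: c=14, p=112
After step 4: c=14, p=0
After step 5: c=-14, p=0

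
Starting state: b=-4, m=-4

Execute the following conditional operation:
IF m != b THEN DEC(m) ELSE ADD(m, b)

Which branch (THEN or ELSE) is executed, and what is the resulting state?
Branch: ELSE, Final state: b=-4, m=-8

Evaluating condition: m != b
m = -4, b = -4
Condition is False, so ELSE branch executes
After ADD(m, b): b=-4, m=-8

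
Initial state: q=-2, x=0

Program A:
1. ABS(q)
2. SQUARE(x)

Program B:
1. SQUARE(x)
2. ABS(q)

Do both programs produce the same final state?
Yes

Program A final state: q=2, x=0
Program B final state: q=2, x=0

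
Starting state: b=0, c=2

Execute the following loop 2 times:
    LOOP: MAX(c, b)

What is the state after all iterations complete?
b=0, c=2

Iteration trace:
Start: b=0, c=2
After iteration 1: b=0, c=2
After iteration 2: b=0, c=2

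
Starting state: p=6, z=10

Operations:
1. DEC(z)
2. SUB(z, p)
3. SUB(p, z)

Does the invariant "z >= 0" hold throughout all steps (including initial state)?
Yes

The invariant holds at every step.

State at each step:
Initial: p=6, z=10
After step 1: p=6, z=9
After step 2: p=6, z=3
After step 3: p=3, z=3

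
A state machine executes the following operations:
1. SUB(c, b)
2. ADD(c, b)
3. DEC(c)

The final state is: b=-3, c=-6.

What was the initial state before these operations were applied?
b=-3, c=-5

Working backwards:
Final state: b=-3, c=-6
Before step 3 (DEC(c)): b=-3, c=-5
Before step 2 (ADD(c, b)): b=-3, c=-2
Before step 1 (SUB(c, b)): b=-3, c=-5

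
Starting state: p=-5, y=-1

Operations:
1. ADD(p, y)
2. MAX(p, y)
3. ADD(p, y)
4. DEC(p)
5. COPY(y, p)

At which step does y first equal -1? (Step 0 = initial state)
Step 0

Tracing y:
Initial: y = -1 ← first occurrence
After step 1: y = -1
After step 2: y = -1
After step 3: y = -1
After step 4: y = -1
After step 5: y = -3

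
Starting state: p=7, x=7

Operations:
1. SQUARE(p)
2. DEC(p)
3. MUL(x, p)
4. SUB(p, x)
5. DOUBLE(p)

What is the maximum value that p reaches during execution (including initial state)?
49

Values of p at each step:
Initial: p = 7
After step 1: p = 49 ← maximum
After step 2: p = 48
After step 3: p = 48
After step 4: p = -288
After step 5: p = -576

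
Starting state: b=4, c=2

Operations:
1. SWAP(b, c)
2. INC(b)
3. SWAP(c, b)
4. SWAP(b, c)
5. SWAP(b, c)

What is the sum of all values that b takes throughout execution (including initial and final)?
20

Values of b at each step:
Initial: b = 4
After step 1: b = 2
After step 2: b = 3
After step 3: b = 4
After step 4: b = 3
After step 5: b = 4
Sum = 4 + 2 + 3 + 4 + 3 + 4 = 20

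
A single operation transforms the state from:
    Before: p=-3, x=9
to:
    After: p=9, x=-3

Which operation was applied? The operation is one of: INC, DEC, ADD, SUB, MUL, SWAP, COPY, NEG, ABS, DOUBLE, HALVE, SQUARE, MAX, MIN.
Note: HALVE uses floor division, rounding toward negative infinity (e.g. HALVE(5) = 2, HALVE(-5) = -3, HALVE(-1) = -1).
SWAP(p, x)

Analyzing the change:
Before: p=-3, x=9
After: p=9, x=-3
Variable p changed from -3 to 9
Variable x changed from 9 to -3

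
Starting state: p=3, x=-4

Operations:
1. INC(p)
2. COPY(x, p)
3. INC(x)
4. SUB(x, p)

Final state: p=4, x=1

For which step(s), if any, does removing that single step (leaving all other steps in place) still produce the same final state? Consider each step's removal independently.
None - removing any single step changes the final result

Testing removal of each single step:
Without step 1: final = p=3, x=1 (different)
Without step 2: final = p=4, x=-7 (different)
Without step 3: final = p=4, x=0 (different)
Without step 4: final = p=4, x=5 (different)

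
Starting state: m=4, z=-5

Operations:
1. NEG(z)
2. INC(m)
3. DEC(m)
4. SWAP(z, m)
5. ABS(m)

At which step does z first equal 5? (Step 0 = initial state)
Step 1

Tracing z:
Initial: z = -5
After step 1: z = 5 ← first occurrence
After step 2: z = 5
After step 3: z = 5
After step 4: z = 4
After step 5: z = 4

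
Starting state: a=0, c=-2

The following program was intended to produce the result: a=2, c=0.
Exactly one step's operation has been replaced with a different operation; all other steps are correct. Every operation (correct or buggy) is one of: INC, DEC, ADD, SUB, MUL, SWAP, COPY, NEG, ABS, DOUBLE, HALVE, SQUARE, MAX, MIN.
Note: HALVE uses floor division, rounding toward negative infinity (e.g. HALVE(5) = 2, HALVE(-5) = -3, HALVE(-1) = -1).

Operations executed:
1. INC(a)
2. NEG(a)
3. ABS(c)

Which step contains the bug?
Step 1

Trace with buggy code:
Initial: a=0, c=-2
After step 1: a=1, c=-2
After step 2: a=-1, c=-2
After step 3: a=-1, c=2
Actual final a=-1, c=2 ≠ expected a=2, c=0.
Step 1 is the only position where a single-operation replacement can produce the expected result.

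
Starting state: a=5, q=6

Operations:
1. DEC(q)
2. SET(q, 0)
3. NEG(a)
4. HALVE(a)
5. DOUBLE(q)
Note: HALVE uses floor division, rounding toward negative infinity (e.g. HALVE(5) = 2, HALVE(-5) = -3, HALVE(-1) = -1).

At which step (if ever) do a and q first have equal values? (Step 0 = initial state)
Step 1

a and q first become equal after step 1.

Comparing values at each step:
Initial: a=5, q=6
After step 1: a=5, q=5 ← equal!
After step 2: a=5, q=0
After step 3: a=-5, q=0
After step 4: a=-3, q=0
After step 5: a=-3, q=0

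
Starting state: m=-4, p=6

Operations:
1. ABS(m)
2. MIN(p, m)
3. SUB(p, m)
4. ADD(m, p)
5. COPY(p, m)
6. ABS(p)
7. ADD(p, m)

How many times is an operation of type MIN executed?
1

Counting MIN operations:
Step 2: MIN(p, m) ← MIN
Total: 1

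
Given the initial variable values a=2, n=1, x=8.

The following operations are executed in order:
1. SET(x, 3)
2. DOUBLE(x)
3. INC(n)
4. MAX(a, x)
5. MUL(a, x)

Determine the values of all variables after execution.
{a: 36, n: 2, x: 6}

Step-by-step execution:
Initial: a=2, n=1, x=8
After step 1 (SET(x, 3)): a=2, n=1, x=3
After step 2 (DOUBLE(x)): a=2, n=1, x=6
After step 3 (INC(n)): a=2, n=2, x=6
After step 4 (MAX(a, x)): a=6, n=2, x=6
After step 5 (MUL(a, x)): a=36, n=2, x=6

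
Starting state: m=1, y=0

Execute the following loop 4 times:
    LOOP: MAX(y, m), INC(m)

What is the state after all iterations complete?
m=5, y=4

Iteration trace:
Start: m=1, y=0
After iteration 1: m=2, y=1
After iteration 2: m=3, y=2
After iteration 3: m=4, y=3
After iteration 4: m=5, y=4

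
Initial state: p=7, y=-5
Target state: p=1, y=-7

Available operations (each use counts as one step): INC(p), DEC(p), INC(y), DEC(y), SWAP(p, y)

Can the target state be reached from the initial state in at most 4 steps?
No

The target state cannot be reached within 4 steps.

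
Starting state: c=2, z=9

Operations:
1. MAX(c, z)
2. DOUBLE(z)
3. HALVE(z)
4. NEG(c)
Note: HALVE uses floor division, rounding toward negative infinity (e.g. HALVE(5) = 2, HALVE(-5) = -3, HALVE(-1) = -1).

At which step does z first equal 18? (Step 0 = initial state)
Step 2

Tracing z:
Initial: z = 9
After step 1: z = 9
After step 2: z = 18 ← first occurrence
After step 3: z = 9
After step 4: z = 9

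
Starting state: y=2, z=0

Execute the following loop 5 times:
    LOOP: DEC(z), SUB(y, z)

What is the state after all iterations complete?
y=17, z=-5

Iteration trace:
Start: y=2, z=0
After iteration 1: y=3, z=-1
After iteration 2: y=5, z=-2
After iteration 3: y=8, z=-3
After iteration 4: y=12, z=-4
After iteration 5: y=17, z=-5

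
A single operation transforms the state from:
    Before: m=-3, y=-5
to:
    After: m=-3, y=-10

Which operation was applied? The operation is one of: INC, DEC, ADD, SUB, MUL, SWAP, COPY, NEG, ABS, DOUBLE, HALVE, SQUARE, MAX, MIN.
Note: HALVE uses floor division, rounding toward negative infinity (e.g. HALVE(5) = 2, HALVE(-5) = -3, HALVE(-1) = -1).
DOUBLE(y)

Analyzing the change:
Before: m=-3, y=-5
After: m=-3, y=-10
Variable y changed from -5 to -10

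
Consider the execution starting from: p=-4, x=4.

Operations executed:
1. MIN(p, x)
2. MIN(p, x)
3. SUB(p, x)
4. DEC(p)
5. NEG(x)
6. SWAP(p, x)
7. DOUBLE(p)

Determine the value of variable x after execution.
x = -9

Tracing execution:
Step 1: MIN(p, x) → x = 4
Step 2: MIN(p, x) → x = 4
Step 3: SUB(p, x) → x = 4
Step 4: DEC(p) → x = 4
Step 5: NEG(x) → x = -4
Step 6: SWAP(p, x) → x = -9
Step 7: DOUBLE(p) → x = -9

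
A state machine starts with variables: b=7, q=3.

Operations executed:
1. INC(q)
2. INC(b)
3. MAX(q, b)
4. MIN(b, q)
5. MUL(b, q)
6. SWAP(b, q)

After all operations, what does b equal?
b = 8

Tracing execution:
Step 1: INC(q) → b = 7
Step 2: INC(b) → b = 8
Step 3: MAX(q, b) → b = 8
Step 4: MIN(b, q) → b = 8
Step 5: MUL(b, q) → b = 64
Step 6: SWAP(b, q) → b = 8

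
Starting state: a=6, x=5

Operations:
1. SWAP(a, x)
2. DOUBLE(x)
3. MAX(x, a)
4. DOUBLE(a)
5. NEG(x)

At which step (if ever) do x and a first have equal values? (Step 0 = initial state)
Never

x and a never become equal during execution.

Comparing values at each step:
Initial: x=5, a=6
After step 1: x=6, a=5
After step 2: x=12, a=5
After step 3: x=12, a=5
After step 4: x=12, a=10
After step 5: x=-12, a=10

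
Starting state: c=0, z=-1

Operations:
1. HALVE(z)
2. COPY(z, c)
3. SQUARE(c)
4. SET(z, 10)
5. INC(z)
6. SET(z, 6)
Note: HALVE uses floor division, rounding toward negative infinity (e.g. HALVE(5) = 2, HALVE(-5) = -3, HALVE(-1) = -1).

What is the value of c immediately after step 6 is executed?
c = 0

Tracing c through execution:
Initial: c = 0
After step 1 (HALVE(z)): c = 0
After step 2 (COPY(z, c)): c = 0
After step 3 (SQUARE(c)): c = 0
After step 4 (SET(z, 10)): c = 0
After step 5 (INC(z)): c = 0
After step 6 (SET(z, 6)): c = 0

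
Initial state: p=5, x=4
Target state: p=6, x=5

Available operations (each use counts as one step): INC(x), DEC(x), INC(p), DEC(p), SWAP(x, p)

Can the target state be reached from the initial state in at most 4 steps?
Yes

Path (2 steps): INC(x) → INC(p)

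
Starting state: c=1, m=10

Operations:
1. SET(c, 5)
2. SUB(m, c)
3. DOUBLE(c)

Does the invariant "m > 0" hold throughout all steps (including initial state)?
Yes

The invariant holds at every step.

State at each step:
Initial: c=1, m=10
After step 1: c=5, m=10
After step 2: c=5, m=5
After step 3: c=10, m=5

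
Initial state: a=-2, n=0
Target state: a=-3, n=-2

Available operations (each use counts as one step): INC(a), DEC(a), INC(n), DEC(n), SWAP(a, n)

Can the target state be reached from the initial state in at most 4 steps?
Yes

Path (3 steps): DEC(a) → DEC(n) → DEC(n)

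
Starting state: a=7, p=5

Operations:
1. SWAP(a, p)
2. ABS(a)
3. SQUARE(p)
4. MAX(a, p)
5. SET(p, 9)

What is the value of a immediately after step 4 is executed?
a = 49

Tracing a through execution:
Initial: a = 7
After step 1 (SWAP(a, p)): a = 5
After step 2 (ABS(a)): a = 5
After step 3 (SQUARE(p)): a = 5
After step 4 (MAX(a, p)): a = 49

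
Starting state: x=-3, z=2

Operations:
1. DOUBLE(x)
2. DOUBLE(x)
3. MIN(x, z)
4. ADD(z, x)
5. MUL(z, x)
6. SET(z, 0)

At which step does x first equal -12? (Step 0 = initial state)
Step 2

Tracing x:
Initial: x = -3
After step 1: x = -6
After step 2: x = -12 ← first occurrence
After step 3: x = -12
After step 4: x = -12
After step 5: x = -12
After step 6: x = -12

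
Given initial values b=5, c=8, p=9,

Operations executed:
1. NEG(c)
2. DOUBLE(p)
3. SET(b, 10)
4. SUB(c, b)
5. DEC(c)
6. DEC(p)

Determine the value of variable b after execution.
b = 10

Tracing execution:
Step 1: NEG(c) → b = 5
Step 2: DOUBLE(p) → b = 5
Step 3: SET(b, 10) → b = 10
Step 4: SUB(c, b) → b = 10
Step 5: DEC(c) → b = 10
Step 6: DEC(p) → b = 10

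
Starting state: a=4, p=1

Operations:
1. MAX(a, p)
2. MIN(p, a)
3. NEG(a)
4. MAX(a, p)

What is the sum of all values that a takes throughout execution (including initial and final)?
9

Values of a at each step:
Initial: a = 4
After step 1: a = 4
After step 2: a = 4
After step 3: a = -4
After step 4: a = 1
Sum = 4 + 4 + 4 + -4 + 1 = 9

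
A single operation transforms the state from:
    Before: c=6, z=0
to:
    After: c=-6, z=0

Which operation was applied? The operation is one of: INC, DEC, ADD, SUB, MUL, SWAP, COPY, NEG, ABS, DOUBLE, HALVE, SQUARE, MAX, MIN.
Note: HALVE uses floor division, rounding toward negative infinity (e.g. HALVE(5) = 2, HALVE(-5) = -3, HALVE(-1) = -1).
NEG(c)

Analyzing the change:
Before: c=6, z=0
After: c=-6, z=0
Variable c changed from 6 to -6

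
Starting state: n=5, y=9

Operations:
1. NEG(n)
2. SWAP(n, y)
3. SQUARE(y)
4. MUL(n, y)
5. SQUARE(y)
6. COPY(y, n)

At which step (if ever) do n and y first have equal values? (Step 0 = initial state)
Step 6

n and y first become equal after step 6.

Comparing values at each step:
Initial: n=5, y=9
After step 1: n=-5, y=9
After step 2: n=9, y=-5
After step 3: n=9, y=25
After step 4: n=225, y=25
After step 5: n=225, y=625
After step 6: n=225, y=225 ← equal!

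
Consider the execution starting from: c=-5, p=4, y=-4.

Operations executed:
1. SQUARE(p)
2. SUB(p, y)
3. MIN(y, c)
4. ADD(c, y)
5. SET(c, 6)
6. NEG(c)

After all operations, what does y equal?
y = -5

Tracing execution:
Step 1: SQUARE(p) → y = -4
Step 2: SUB(p, y) → y = -4
Step 3: MIN(y, c) → y = -5
Step 4: ADD(c, y) → y = -5
Step 5: SET(c, 6) → y = -5
Step 6: NEG(c) → y = -5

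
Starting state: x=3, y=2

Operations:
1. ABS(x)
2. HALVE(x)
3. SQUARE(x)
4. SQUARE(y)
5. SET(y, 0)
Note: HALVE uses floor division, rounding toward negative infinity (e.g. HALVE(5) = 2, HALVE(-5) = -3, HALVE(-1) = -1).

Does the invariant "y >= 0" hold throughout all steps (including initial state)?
Yes

The invariant holds at every step.

State at each step:
Initial: x=3, y=2
After step 1: x=3, y=2
After step 2: x=1, y=2
After step 3: x=1, y=2
After step 4: x=1, y=4
After step 5: x=1, y=0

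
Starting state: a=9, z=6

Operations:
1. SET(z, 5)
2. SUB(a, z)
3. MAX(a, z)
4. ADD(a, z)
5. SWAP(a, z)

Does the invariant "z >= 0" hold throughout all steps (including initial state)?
Yes

The invariant holds at every step.

State at each step:
Initial: a=9, z=6
After step 1: a=9, z=5
After step 2: a=4, z=5
After step 3: a=5, z=5
After step 4: a=10, z=5
After step 5: a=5, z=10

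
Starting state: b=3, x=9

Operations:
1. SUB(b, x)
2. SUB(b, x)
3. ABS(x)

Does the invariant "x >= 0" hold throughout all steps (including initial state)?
Yes

The invariant holds at every step.

State at each step:
Initial: b=3, x=9
After step 1: b=-6, x=9
After step 2: b=-15, x=9
After step 3: b=-15, x=9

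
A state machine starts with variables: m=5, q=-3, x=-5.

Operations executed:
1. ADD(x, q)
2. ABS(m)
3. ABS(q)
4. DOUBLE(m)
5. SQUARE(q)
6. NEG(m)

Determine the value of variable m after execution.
m = -10

Tracing execution:
Step 1: ADD(x, q) → m = 5
Step 2: ABS(m) → m = 5
Step 3: ABS(q) → m = 5
Step 4: DOUBLE(m) → m = 10
Step 5: SQUARE(q) → m = 10
Step 6: NEG(m) → m = -10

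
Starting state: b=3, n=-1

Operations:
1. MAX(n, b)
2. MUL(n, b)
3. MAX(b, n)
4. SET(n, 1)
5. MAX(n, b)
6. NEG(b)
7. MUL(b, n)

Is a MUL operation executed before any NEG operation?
Yes

First MUL: step 2
First NEG: step 6
Since 2 < 6, MUL comes first.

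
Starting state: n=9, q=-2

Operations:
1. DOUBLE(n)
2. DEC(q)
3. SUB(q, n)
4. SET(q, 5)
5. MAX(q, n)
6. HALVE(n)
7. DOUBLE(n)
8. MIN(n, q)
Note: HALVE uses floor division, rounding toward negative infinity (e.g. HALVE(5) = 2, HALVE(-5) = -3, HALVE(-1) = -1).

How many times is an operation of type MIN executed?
1

Counting MIN operations:
Step 8: MIN(n, q) ← MIN
Total: 1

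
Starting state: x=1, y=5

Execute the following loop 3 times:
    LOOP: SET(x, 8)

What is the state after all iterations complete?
x=8, y=5

Iteration trace:
Start: x=1, y=5
After iteration 1: x=8, y=5
After iteration 2: x=8, y=5
After iteration 3: x=8, y=5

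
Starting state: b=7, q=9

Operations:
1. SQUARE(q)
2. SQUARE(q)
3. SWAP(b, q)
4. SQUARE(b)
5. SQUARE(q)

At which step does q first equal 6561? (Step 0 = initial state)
Step 2

Tracing q:
Initial: q = 9
After step 1: q = 81
After step 2: q = 6561 ← first occurrence
After step 3: q = 7
After step 4: q = 7
After step 5: q = 49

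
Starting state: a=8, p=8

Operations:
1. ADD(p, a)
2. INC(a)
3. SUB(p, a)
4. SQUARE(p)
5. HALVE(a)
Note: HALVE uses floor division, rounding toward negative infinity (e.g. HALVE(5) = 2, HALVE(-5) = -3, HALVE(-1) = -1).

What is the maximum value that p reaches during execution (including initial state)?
49

Values of p at each step:
Initial: p = 8
After step 1: p = 16
After step 2: p = 16
After step 3: p = 7
After step 4: p = 49 ← maximum
After step 5: p = 49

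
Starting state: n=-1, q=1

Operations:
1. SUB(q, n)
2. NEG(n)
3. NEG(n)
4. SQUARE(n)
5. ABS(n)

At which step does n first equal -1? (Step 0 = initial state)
Step 0

Tracing n:
Initial: n = -1 ← first occurrence
After step 1: n = -1
After step 2: n = 1
After step 3: n = -1
After step 4: n = 1
After step 5: n = 1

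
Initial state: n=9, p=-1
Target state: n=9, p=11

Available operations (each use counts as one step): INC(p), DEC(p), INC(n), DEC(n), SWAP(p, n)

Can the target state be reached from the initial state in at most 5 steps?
No

The target state cannot be reached within 5 steps.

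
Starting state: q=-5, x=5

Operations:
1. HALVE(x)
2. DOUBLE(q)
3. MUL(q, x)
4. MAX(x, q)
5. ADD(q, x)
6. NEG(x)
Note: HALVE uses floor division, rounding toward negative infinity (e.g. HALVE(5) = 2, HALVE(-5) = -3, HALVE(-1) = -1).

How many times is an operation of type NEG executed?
1

Counting NEG operations:
Step 6: NEG(x) ← NEG
Total: 1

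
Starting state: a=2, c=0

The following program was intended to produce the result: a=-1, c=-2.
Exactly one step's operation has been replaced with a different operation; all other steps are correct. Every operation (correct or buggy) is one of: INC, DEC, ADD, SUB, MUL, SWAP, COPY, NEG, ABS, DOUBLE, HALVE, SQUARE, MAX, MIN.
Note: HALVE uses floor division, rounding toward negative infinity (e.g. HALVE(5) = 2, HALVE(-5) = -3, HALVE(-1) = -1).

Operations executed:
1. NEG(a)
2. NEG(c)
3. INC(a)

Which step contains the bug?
Step 2

Trace with buggy code:
Initial: a=2, c=0
After step 1: a=-2, c=0
After step 2: a=-2, c=0
After step 3: a=-1, c=0
Actual final a=-1, c=0 ≠ expected a=-1, c=-2.
Step 2 is the only position where a single-operation replacement can produce the expected result.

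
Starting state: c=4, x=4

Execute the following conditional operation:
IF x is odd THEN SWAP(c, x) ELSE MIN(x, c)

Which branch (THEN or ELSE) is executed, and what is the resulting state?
Branch: ELSE, Final state: c=4, x=4

Evaluating condition: x is odd
Condition is False, so ELSE branch executes
After MIN(x, c): c=4, x=4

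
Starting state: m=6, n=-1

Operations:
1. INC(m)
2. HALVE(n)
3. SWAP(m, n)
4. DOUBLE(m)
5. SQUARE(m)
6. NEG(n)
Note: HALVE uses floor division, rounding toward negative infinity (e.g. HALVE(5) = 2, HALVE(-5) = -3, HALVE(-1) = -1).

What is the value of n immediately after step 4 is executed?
n = 7

Tracing n through execution:
Initial: n = -1
After step 1 (INC(m)): n = -1
After step 2 (HALVE(n)): n = -1
After step 3 (SWAP(m, n)): n = 7
After step 4 (DOUBLE(m)): n = 7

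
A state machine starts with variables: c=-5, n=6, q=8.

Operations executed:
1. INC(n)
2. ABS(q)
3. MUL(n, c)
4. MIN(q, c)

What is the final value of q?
q = -5

Tracing execution:
Step 1: INC(n) → q = 8
Step 2: ABS(q) → q = 8
Step 3: MUL(n, c) → q = 8
Step 4: MIN(q, c) → q = -5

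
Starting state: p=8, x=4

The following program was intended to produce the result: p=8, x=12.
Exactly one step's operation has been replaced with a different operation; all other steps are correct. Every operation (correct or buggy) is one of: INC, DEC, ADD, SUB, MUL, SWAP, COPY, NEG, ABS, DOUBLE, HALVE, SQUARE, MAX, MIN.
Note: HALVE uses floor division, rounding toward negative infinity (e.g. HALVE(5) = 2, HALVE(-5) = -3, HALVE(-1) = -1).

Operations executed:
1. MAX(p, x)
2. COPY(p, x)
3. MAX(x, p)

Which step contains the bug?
Step 2

Trace with buggy code:
Initial: p=8, x=4
After step 1: p=8, x=4
After step 2: p=4, x=4
After step 3: p=4, x=4
Actual final p=4, x=4 ≠ expected p=8, x=12.
Step 2 is the only position where a single-operation replacement can produce the expected result.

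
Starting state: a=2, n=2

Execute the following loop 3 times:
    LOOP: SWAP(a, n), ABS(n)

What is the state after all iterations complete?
a=2, n=2

Iteration trace:
Start: a=2, n=2
After iteration 1: a=2, n=2
After iteration 2: a=2, n=2
After iteration 3: a=2, n=2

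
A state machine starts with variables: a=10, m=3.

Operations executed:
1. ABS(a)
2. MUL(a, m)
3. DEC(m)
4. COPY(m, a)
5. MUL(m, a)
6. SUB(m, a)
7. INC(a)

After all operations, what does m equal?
m = 870

Tracing execution:
Step 1: ABS(a) → m = 3
Step 2: MUL(a, m) → m = 3
Step 3: DEC(m) → m = 2
Step 4: COPY(m, a) → m = 30
Step 5: MUL(m, a) → m = 900
Step 6: SUB(m, a) → m = 870
Step 7: INC(a) → m = 870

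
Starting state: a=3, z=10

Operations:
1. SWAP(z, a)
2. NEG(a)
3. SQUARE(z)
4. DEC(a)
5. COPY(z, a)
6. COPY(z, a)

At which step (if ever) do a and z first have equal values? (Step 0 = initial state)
Step 5

a and z first become equal after step 5.

Comparing values at each step:
Initial: a=3, z=10
After step 1: a=10, z=3
After step 2: a=-10, z=3
After step 3: a=-10, z=9
After step 4: a=-11, z=9
After step 5: a=-11, z=-11 ← equal!
After step 6: a=-11, z=-11 ← equal!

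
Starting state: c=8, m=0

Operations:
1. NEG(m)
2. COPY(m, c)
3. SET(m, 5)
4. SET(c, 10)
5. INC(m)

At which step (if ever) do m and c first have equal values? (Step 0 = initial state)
Step 2

m and c first become equal after step 2.

Comparing values at each step:
Initial: m=0, c=8
After step 1: m=0, c=8
After step 2: m=8, c=8 ← equal!
After step 3: m=5, c=8
After step 4: m=5, c=10
After step 5: m=6, c=10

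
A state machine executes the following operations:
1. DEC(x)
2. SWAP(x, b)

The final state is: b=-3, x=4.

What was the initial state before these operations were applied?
b=4, x=-2

Working backwards:
Final state: b=-3, x=4
Before step 2 (SWAP(x, b)): b=4, x=-3
Before step 1 (DEC(x)): b=4, x=-2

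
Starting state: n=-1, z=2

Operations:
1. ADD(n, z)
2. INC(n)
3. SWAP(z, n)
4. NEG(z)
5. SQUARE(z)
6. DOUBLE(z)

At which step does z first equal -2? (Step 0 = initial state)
Step 4

Tracing z:
Initial: z = 2
After step 1: z = 2
After step 2: z = 2
After step 3: z = 2
After step 4: z = -2 ← first occurrence
After step 5: z = 4
After step 6: z = 8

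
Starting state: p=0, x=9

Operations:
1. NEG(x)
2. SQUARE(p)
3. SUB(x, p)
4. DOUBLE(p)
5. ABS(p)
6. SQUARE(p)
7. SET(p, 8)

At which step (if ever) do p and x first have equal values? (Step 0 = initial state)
Never

p and x never become equal during execution.

Comparing values at each step:
Initial: p=0, x=9
After step 1: p=0, x=-9
After step 2: p=0, x=-9
After step 3: p=0, x=-9
After step 4: p=0, x=-9
After step 5: p=0, x=-9
After step 6: p=0, x=-9
After step 7: p=8, x=-9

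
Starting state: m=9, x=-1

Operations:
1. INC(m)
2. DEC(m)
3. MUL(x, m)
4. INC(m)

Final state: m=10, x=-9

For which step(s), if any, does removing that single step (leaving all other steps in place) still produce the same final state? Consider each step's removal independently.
None - removing any single step changes the final result

Testing removal of each single step:
Without step 1: final = m=9, x=-8 (different)
Without step 2: final = m=11, x=-10 (different)
Without step 3: final = m=10, x=-1 (different)
Without step 4: final = m=9, x=-9 (different)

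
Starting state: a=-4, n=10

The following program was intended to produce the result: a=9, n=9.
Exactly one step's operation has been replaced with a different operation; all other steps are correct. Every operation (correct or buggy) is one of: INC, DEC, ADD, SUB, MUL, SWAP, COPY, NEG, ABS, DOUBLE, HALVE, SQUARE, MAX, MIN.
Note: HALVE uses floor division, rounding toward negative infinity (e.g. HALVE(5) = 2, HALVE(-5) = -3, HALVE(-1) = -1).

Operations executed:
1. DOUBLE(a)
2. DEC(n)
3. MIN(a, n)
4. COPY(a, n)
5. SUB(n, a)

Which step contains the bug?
Step 5

Trace with buggy code:
Initial: a=-4, n=10
After step 1: a=-8, n=10
After step 2: a=-8, n=9
After step 3: a=-8, n=9
After step 4: a=9, n=9
After step 5: a=9, n=0
Actual final a=9, n=0 ≠ expected a=9, n=9.
Step 5 is the only position where a single-operation replacement can produce the expected result.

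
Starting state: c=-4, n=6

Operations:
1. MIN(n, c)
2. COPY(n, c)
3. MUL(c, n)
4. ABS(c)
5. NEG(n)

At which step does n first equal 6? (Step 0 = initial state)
Step 0

Tracing n:
Initial: n = 6 ← first occurrence
After step 1: n = -4
After step 2: n = -4
After step 3: n = -4
After step 4: n = -4
After step 5: n = 4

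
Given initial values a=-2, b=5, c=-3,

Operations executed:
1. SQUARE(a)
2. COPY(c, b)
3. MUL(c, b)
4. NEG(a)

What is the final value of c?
c = 25

Tracing execution:
Step 1: SQUARE(a) → c = -3
Step 2: COPY(c, b) → c = 5
Step 3: MUL(c, b) → c = 25
Step 4: NEG(a) → c = 25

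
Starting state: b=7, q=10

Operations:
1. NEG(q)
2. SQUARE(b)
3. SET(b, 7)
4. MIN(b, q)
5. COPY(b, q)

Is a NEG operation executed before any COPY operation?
Yes

First NEG: step 1
First COPY: step 5
Since 1 < 5, NEG comes first.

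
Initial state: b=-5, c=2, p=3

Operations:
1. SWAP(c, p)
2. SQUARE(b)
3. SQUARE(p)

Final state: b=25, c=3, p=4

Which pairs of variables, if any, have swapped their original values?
None

Comparing initial and final values:
p: 3 → 4
c: 2 → 3
b: -5 → 25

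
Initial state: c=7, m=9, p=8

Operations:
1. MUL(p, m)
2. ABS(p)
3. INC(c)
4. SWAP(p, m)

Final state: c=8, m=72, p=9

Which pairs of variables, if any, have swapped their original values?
None

Comparing initial and final values:
c: 7 → 8
p: 8 → 9
m: 9 → 72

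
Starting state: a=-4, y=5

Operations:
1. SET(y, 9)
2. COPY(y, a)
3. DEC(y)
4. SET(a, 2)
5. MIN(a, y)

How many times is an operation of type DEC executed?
1

Counting DEC operations:
Step 3: DEC(y) ← DEC
Total: 1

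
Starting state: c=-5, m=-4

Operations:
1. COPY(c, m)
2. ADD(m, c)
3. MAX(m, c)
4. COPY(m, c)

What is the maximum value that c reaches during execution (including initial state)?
-4

Values of c at each step:
Initial: c = -5
After step 1: c = -4 ← maximum
After step 2: c = -4
After step 3: c = -4
After step 4: c = -4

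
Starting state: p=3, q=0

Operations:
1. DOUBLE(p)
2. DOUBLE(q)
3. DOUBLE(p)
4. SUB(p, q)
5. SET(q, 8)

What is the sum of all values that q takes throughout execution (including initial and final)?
8

Values of q at each step:
Initial: q = 0
After step 1: q = 0
After step 2: q = 0
After step 3: q = 0
After step 4: q = 0
After step 5: q = 8
Sum = 0 + 0 + 0 + 0 + 0 + 8 = 8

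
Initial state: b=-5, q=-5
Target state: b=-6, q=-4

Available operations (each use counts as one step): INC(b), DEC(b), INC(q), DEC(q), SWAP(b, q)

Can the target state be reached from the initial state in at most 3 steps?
Yes

Path (2 steps): DEC(b) → INC(q)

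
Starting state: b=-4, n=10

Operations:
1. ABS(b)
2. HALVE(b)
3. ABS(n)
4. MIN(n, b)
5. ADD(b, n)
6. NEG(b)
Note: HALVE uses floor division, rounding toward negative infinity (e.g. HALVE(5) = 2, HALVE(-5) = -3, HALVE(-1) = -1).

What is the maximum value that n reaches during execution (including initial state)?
10

Values of n at each step:
Initial: n = 10 ← maximum
After step 1: n = 10
After step 2: n = 10
After step 3: n = 10
After step 4: n = 2
After step 5: n = 2
After step 6: n = 2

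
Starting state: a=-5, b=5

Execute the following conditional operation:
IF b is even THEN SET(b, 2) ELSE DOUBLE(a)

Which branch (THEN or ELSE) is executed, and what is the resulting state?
Branch: ELSE, Final state: a=-10, b=5

Evaluating condition: b is even
Condition is False, so ELSE branch executes
After DOUBLE(a): a=-10, b=5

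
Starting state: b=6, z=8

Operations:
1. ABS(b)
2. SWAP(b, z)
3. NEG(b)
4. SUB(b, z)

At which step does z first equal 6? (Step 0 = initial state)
Step 2

Tracing z:
Initial: z = 8
After step 1: z = 8
After step 2: z = 6 ← first occurrence
After step 3: z = 6
After step 4: z = 6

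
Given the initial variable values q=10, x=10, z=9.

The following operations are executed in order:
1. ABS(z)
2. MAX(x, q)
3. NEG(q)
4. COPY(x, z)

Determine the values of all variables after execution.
{q: -10, x: 9, z: 9}

Step-by-step execution:
Initial: q=10, x=10, z=9
After step 1 (ABS(z)): q=10, x=10, z=9
After step 2 (MAX(x, q)): q=10, x=10, z=9
After step 3 (NEG(q)): q=-10, x=10, z=9
After step 4 (COPY(x, z)): q=-10, x=9, z=9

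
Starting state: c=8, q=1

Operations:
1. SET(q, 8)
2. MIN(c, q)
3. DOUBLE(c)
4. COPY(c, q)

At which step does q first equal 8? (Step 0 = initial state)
Step 1

Tracing q:
Initial: q = 1
After step 1: q = 8 ← first occurrence
After step 2: q = 8
After step 3: q = 8
After step 4: q = 8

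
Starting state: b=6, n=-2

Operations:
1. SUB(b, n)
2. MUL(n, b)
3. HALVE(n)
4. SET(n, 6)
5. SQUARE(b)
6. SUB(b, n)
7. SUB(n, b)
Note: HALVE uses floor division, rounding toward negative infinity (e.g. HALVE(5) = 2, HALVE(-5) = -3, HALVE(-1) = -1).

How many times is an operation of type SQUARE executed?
1

Counting SQUARE operations:
Step 5: SQUARE(b) ← SQUARE
Total: 1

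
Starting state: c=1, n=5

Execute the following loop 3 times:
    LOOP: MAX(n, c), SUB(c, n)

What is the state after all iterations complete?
c=-14, n=5

Iteration trace:
Start: c=1, n=5
After iteration 1: c=-4, n=5
After iteration 2: c=-9, n=5
After iteration 3: c=-14, n=5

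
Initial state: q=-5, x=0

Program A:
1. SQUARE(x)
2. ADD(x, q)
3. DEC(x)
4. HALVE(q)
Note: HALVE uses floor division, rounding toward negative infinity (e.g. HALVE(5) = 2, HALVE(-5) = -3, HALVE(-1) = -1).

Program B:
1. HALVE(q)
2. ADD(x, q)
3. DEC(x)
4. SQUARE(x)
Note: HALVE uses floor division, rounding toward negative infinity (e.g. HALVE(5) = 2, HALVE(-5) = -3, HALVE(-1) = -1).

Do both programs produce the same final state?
No

Program A final state: q=-3, x=-6
Program B final state: q=-3, x=16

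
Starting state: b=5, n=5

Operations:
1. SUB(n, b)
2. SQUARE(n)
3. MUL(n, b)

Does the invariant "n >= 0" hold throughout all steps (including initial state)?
Yes

The invariant holds at every step.

State at each step:
Initial: b=5, n=5
After step 1: b=5, n=0
After step 2: b=5, n=0
After step 3: b=5, n=0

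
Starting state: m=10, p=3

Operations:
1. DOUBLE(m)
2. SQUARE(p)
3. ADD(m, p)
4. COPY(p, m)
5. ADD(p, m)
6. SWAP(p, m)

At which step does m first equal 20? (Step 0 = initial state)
Step 1

Tracing m:
Initial: m = 10
After step 1: m = 20 ← first occurrence
After step 2: m = 20
After step 3: m = 29
After step 4: m = 29
After step 5: m = 29
After step 6: m = 58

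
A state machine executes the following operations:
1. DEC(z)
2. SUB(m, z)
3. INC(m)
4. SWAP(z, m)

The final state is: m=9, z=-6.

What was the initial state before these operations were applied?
m=2, z=10

Working backwards:
Final state: m=9, z=-6
Before step 4 (SWAP(z, m)): m=-6, z=9
Before step 3 (INC(m)): m=-7, z=9
Before step 2 (SUB(m, z)): m=2, z=9
Before step 1 (DEC(z)): m=2, z=10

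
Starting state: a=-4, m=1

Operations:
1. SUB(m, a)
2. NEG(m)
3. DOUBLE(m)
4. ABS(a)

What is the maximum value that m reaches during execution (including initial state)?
5

Values of m at each step:
Initial: m = 1
After step 1: m = 5 ← maximum
After step 2: m = -5
After step 3: m = -10
After step 4: m = -10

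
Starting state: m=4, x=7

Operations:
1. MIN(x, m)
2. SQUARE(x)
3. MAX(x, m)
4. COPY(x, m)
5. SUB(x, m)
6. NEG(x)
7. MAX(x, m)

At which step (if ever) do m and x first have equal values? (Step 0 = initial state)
Step 1

m and x first become equal after step 1.

Comparing values at each step:
Initial: m=4, x=7
After step 1: m=4, x=4 ← equal!
After step 2: m=4, x=16
After step 3: m=4, x=16
After step 4: m=4, x=4 ← equal!
After step 5: m=4, x=0
After step 6: m=4, x=0
After step 7: m=4, x=4 ← equal!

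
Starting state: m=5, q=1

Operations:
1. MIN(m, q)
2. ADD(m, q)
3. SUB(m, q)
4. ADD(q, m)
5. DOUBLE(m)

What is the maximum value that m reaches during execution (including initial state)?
5

Values of m at each step:
Initial: m = 5 ← maximum
After step 1: m = 1
After step 2: m = 2
After step 3: m = 1
After step 4: m = 1
After step 5: m = 2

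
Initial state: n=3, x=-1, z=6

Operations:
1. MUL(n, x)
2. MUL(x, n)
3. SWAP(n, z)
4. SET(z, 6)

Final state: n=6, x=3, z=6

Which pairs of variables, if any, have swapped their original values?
None

Comparing initial and final values:
x: -1 → 3
z: 6 → 6
n: 3 → 6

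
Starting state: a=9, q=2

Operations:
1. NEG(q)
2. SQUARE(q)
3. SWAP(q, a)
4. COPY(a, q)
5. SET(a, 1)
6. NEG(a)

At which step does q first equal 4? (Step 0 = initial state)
Step 2

Tracing q:
Initial: q = 2
After step 1: q = -2
After step 2: q = 4 ← first occurrence
After step 3: q = 9
After step 4: q = 9
After step 5: q = 9
After step 6: q = 9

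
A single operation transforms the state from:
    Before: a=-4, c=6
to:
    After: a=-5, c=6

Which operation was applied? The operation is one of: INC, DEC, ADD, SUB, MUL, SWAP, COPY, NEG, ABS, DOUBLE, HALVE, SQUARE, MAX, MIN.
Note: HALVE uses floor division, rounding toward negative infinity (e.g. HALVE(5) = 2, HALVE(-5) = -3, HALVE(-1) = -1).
DEC(a)

Analyzing the change:
Before: a=-4, c=6
After: a=-5, c=6
Variable a changed from -4 to -5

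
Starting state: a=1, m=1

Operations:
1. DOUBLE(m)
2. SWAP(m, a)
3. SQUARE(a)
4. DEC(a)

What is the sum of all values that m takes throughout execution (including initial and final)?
6

Values of m at each step:
Initial: m = 1
After step 1: m = 2
After step 2: m = 1
After step 3: m = 1
After step 4: m = 1
Sum = 1 + 2 + 1 + 1 + 1 = 6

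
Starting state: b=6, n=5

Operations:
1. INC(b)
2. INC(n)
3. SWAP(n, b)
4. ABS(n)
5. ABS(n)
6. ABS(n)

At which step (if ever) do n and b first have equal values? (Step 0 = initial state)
Never

n and b never become equal during execution.

Comparing values at each step:
Initial: n=5, b=6
After step 1: n=5, b=7
After step 2: n=6, b=7
After step 3: n=7, b=6
After step 4: n=7, b=6
After step 5: n=7, b=6
After step 6: n=7, b=6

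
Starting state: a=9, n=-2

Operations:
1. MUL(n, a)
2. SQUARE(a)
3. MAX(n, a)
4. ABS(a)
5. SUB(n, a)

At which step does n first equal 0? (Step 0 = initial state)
Step 5

Tracing n:
Initial: n = -2
After step 1: n = -18
After step 2: n = -18
After step 3: n = 81
After step 4: n = 81
After step 5: n = 0 ← first occurrence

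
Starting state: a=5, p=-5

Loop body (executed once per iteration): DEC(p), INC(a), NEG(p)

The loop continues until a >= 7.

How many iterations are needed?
2

Tracing iterations:
Initial: a=5, p=-5
After iteration 1: a=6, p=6
After iteration 2: a=7, p=-5
a >= 7 now holds, so the loop exits after 2 iterations.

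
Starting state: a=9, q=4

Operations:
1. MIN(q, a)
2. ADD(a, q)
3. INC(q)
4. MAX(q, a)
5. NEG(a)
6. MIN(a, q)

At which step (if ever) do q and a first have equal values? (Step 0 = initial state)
Step 4

q and a first become equal after step 4.

Comparing values at each step:
Initial: q=4, a=9
After step 1: q=4, a=9
After step 2: q=4, a=13
After step 3: q=5, a=13
After step 4: q=13, a=13 ← equal!
After step 5: q=13, a=-13
After step 6: q=13, a=-13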